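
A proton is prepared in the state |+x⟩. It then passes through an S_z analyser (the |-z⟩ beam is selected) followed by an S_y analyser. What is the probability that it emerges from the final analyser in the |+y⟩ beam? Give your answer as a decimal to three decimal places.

0.250

First analyser (S_z): from |+x⟩, P(|-z⟩) = 1/2.
After stage 1 the state is |-z⟩; P(|+y⟩) = |⟨+y|-z⟩|² = 1/2.
Joint probability = 1/2 × 1/2 = 0.250.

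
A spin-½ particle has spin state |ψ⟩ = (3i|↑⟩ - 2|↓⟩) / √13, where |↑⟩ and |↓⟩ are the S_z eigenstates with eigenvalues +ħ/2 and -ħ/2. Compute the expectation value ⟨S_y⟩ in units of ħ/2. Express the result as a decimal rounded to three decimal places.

0.923

⟨σ_y⟩ = 2 Im(a* b)/(|a|²+|b|²) with a = 3i, b = -2.
a* b = 6i, so ⟨σ_y⟩ = 12/13.
⟨S_y⟩ = (ħ/2)·⟨σ_y⟩.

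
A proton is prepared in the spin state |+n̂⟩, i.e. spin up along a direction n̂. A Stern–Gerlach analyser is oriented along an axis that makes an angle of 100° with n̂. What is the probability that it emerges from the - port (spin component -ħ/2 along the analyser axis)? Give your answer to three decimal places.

For spin-½, the probability of finding spin-up along an axis at angle θ to the initial spin direction is cos²(θ/2); spin-down is sin²(θ/2).
θ = 100°, so P = sin²(50°) ≈ 0.587.

0.587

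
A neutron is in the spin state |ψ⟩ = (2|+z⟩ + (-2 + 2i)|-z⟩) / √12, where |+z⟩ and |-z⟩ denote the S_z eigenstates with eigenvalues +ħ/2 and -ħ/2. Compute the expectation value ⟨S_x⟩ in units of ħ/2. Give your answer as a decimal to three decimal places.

⟨σ_x⟩ = 2 Re(a* b)/(|a|²+|b|²) with a = 2, b = (-2 + 2i).
a* b = (-4 + 4i), so ⟨σ_x⟩ = -8/12.
⟨S_x⟩ = (ħ/2)·⟨σ_x⟩.

-0.667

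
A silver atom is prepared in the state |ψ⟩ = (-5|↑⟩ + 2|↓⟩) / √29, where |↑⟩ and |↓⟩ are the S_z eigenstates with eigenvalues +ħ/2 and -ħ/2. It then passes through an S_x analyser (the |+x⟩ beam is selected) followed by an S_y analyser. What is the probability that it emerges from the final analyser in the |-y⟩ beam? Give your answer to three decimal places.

0.078

First analyser (S_x): P(|+x⟩) = |⟨+x|ψ⟩|² = 9/58.
After stage 1 the state is |+x⟩; P(|-y⟩) = |⟨-y|+x⟩|² = 1/2.
Joint probability = 9/58 × 1/2 = 0.078.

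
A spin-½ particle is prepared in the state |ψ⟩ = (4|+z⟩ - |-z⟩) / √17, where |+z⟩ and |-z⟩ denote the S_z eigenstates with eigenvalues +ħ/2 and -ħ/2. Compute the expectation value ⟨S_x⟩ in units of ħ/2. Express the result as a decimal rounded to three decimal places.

⟨σ_x⟩ = 2 Re(a* b)/(|a|²+|b|²) with a = 4, b = -1.
a* b = -4, so ⟨σ_x⟩ = -8/17.
⟨S_x⟩ = (ħ/2)·⟨σ_x⟩.

-0.471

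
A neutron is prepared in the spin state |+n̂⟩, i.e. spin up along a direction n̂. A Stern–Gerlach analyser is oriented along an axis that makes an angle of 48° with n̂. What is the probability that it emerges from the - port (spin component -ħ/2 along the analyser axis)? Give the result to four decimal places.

0.1654

For spin-½, the probability of finding spin-up along an axis at angle θ to the initial spin direction is cos²(θ/2); spin-down is sin²(θ/2).
θ = 48°, so P = sin²(24°) ≈ 0.1654.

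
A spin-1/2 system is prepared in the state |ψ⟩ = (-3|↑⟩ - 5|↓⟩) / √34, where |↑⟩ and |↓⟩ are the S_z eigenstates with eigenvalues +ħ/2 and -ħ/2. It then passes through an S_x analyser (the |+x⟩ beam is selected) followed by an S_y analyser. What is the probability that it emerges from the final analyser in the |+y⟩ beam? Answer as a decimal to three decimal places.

First analyser (S_x): P(|+x⟩) = |⟨+x|ψ⟩|² = 64/68.
After stage 1 the state is |+x⟩; P(|+y⟩) = |⟨+y|+x⟩|² = 1/2.
Joint probability = 64/68 × 1/2 = 0.471.

0.471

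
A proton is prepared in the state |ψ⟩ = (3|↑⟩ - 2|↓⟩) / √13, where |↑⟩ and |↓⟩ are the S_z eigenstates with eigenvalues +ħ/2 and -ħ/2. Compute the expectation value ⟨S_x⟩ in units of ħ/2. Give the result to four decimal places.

⟨σ_x⟩ = 2 Re(a* b)/(|a|²+|b|²) with a = 3, b = -2.
a* b = -6, so ⟨σ_x⟩ = -12/13.
⟨S_x⟩ = (ħ/2)·⟨σ_x⟩.

-0.9231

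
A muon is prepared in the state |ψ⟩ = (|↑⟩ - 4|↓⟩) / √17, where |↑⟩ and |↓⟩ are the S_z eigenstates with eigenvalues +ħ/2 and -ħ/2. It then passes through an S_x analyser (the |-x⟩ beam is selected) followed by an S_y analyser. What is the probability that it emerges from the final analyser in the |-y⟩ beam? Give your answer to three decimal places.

0.368

First analyser (S_x): P(|-x⟩) = |⟨-x|ψ⟩|² = 25/34.
After stage 1 the state is |-x⟩; P(|-y⟩) = |⟨-y|-x⟩|² = 1/2.
Joint probability = 25/34 × 1/2 = 0.368.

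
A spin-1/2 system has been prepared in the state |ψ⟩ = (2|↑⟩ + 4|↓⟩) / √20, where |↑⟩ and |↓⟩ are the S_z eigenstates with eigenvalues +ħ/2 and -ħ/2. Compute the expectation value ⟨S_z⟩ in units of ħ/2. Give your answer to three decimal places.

-0.600

⟨σ_z⟩ = |a|² - |b|² divided by |a|²+|b|², with a, b the |↑⟩, |↓⟩ amplitudes.
= (4 - 16)/20 = -12/20.
⟨S_z⟩ = (ħ/2)·⟨σ_z⟩.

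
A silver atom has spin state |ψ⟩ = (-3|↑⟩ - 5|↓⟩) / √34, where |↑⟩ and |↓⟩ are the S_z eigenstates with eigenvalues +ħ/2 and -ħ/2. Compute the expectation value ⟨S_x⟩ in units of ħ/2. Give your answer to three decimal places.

⟨σ_x⟩ = 2 Re(a* b)/(|a|²+|b|²) with a = -3, b = -5.
a* b = 15, so ⟨σ_x⟩ = 30/34.
⟨S_x⟩ = (ħ/2)·⟨σ_x⟩.

0.882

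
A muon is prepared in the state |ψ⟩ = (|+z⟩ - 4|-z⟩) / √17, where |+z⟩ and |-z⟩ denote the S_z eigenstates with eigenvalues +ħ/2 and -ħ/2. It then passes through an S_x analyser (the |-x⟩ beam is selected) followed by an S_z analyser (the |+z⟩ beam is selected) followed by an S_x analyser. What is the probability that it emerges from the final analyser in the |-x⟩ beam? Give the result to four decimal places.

0.1838

First analyser (S_x): P(|-x⟩) = |⟨-x|ψ⟩|² = 25/34.
After stage 1 the state is |-x⟩; P(|+z⟩) = |⟨+z|-x⟩|² = 1/2.
After stage 2 the state is |+z⟩; P(|-x⟩) = |⟨-x|+z⟩|² = 1/2.
Joint probability = 25/34 × 1/2 × 1/2 = 0.1838.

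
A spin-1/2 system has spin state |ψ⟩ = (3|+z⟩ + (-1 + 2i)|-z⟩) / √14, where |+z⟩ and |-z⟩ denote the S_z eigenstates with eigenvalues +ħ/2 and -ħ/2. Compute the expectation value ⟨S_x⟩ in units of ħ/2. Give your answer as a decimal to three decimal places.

-0.429

⟨σ_x⟩ = 2 Re(a* b)/(|a|²+|b|²) with a = 3, b = (-1 + 2i).
a* b = (-3 + 6i), so ⟨σ_x⟩ = -6/14.
⟨S_x⟩ = (ħ/2)·⟨σ_x⟩.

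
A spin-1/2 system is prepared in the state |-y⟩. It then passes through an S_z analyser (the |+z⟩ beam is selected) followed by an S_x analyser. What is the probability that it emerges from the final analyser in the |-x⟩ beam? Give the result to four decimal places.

First analyser (S_z): from |-y⟩, P(|+z⟩) = 1/2.
After stage 1 the state is |+z⟩; P(|-x⟩) = |⟨-x|+z⟩|² = 1/2.
Joint probability = 1/2 × 1/2 = 0.2500.

0.2500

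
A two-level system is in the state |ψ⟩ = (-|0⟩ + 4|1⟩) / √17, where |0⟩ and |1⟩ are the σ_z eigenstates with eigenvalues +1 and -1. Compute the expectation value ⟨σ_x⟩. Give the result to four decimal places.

-0.4706

⟨σ_x⟩ = 2 Re(a* b)/(|a|²+|b|²) with a = -1, b = 4.
a* b = -4, so ⟨σ_x⟩ = -8/17.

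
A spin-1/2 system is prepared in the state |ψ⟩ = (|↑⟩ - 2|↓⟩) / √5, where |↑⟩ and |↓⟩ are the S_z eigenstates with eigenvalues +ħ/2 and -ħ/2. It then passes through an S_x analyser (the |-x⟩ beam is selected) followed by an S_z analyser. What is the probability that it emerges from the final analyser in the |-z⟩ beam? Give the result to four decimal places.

First analyser (S_x): P(|-x⟩) = |⟨-x|ψ⟩|² = 9/10.
After stage 1 the state is |-x⟩; P(|-z⟩) = |⟨-z|-x⟩|² = 1/2.
Joint probability = 9/10 × 1/2 = 0.4500.

0.4500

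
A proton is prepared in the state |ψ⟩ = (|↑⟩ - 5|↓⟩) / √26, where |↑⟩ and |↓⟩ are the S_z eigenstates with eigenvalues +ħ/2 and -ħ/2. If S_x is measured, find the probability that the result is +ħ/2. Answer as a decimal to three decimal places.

0.308

|+x⟩ = (|↑⟩ + |↓⟩)/√2, so ⟨+x|ψ⟩ = (-4) / (√2·√26).
P = |-4|² / 52 = 16/52.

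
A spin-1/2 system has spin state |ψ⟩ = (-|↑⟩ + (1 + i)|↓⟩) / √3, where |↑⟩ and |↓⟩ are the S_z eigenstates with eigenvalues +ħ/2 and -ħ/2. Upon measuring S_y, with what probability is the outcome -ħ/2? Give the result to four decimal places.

|-y⟩ = (|↑⟩ - i|↓⟩)/√2, so ⟨-y|ψ⟩ = (-2 + i) / (√2·√3).
P = |-2 + i|² / 6 = 5/6.

0.8333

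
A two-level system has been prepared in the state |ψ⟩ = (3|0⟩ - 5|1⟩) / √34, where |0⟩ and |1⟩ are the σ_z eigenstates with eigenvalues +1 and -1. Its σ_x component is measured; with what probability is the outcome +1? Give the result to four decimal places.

|+x⟩ = (|0⟩ + |1⟩)/√2, so ⟨+x|ψ⟩ = (-2) / (√2·√34).
P = |-2|² / 68 = 4/68.

0.0588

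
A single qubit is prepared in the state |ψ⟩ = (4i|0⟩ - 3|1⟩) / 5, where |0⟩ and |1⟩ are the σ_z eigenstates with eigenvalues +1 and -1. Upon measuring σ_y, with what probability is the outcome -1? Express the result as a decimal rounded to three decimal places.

0.020

|-y⟩ = (|0⟩ - i|1⟩)/√2, so ⟨-y|ψ⟩ = (i) / (√2·5).
P = |i|² / 50 = 1/50.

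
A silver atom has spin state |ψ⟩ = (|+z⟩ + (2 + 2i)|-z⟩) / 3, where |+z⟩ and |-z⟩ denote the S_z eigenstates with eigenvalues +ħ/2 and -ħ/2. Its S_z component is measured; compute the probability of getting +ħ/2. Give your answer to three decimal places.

The +ħ/2 outcome corresponds to |+z⟩. Its amplitude in |ψ⟩ is 1/3.
P = |1|² / 9 = 1/9.

0.111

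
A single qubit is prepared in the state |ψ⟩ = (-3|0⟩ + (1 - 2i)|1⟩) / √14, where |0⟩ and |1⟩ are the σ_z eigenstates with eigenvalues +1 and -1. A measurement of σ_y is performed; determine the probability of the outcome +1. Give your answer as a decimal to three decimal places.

|+y⟩ = (|0⟩ + i|1⟩)/√2, so ⟨+y|ψ⟩ = (-5 - i) / (√2·√14).
P = |-5 - i|² / 28 = 26/28.

0.929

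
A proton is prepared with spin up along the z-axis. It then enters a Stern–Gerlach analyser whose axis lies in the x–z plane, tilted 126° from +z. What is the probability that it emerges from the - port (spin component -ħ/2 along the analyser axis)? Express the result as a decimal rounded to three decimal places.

For spin-½, the probability of finding spin-up along an axis at angle θ to the initial spin direction is cos²(θ/2); spin-down is sin²(θ/2).
θ = 126°, so P = sin²(63°) ≈ 0.794.

0.794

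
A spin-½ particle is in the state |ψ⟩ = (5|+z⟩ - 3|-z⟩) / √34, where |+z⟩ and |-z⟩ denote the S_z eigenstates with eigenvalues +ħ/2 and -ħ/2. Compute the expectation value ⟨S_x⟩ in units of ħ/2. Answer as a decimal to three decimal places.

-0.882

⟨σ_x⟩ = 2 Re(a* b)/(|a|²+|b|²) with a = 5, b = -3.
a* b = -15, so ⟨σ_x⟩ = -30/34.
⟨S_x⟩ = (ħ/2)·⟨σ_x⟩.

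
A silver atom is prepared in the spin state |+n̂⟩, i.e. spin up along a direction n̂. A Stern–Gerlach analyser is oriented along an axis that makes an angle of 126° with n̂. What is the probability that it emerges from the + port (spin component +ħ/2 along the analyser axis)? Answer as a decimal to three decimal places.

0.206

For spin-½, the probability of finding spin-up along an axis at angle θ to the initial spin direction is cos²(θ/2); spin-down is sin²(θ/2).
θ = 126°, so P = cos²(63°) ≈ 0.206.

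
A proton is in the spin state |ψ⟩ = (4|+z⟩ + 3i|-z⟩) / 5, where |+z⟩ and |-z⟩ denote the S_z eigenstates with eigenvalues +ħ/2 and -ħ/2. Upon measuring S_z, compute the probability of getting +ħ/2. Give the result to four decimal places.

0.6400

The +ħ/2 outcome corresponds to |+z⟩. Its amplitude in |ψ⟩ is 4/5.
P = |4|² / 25 = 16/25.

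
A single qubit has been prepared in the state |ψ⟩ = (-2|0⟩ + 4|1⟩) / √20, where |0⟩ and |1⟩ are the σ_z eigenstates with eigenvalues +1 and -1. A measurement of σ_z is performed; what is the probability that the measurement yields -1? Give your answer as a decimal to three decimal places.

The -1 outcome corresponds to |1⟩. Its amplitude in |ψ⟩ is 4/√20.
P = |4|² / 20 = 16/20.

0.800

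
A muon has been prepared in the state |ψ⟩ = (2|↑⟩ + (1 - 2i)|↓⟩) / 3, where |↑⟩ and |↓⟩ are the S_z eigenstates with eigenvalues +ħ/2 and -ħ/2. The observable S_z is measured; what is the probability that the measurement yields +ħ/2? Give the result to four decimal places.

The +ħ/2 outcome corresponds to |↑⟩. Its amplitude in |ψ⟩ is 2/3.
P = |2|² / 9 = 4/9.

0.4444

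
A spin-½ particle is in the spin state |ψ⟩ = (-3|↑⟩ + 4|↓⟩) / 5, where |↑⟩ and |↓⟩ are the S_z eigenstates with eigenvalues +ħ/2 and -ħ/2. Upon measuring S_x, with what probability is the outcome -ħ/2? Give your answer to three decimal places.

|-x⟩ = (|↑⟩ - |↓⟩)/√2, so ⟨-x|ψ⟩ = (-7) / (√2·5).
P = |-7|² / 50 = 49/50.

0.980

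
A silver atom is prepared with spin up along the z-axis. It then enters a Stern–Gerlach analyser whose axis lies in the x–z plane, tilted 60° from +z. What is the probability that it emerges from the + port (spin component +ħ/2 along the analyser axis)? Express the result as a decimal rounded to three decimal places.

0.750

For spin-½, the probability of finding spin-up along an axis at angle θ to the initial spin direction is cos²(θ/2); spin-down is sin²(θ/2).
θ = 60°, so P = cos²(30°) ≈ 0.750.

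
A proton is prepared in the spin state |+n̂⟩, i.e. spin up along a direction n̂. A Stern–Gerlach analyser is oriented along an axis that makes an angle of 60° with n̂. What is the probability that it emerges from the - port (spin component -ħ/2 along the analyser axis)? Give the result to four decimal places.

For spin-½, the probability of finding spin-up along an axis at angle θ to the initial spin direction is cos²(θ/2); spin-down is sin²(θ/2).
θ = 60°, so P = sin²(30°) ≈ 0.2500.

0.2500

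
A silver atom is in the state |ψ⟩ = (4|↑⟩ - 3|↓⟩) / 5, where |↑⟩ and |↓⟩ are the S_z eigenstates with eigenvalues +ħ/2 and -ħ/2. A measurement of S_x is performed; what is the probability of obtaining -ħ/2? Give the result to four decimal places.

0.9800

|-x⟩ = (|↑⟩ - |↓⟩)/√2, so ⟨-x|ψ⟩ = (7) / (√2·5).
P = |7|² / 50 = 49/50.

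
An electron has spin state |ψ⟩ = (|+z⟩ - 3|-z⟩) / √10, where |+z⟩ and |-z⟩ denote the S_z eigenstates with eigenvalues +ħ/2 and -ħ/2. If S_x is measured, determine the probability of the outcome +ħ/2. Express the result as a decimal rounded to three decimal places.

|+x⟩ = (|+z⟩ + |-z⟩)/√2, so ⟨+x|ψ⟩ = (-2) / (√2·√10).
P = |-2|² / 20 = 4/20.

0.200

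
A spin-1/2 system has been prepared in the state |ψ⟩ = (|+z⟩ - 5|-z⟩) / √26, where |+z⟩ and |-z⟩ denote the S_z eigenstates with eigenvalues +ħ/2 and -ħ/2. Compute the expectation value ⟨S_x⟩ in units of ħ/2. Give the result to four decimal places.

⟨σ_x⟩ = 2 Re(a* b)/(|a|²+|b|²) with a = 1, b = -5.
a* b = -5, so ⟨σ_x⟩ = -10/26.
⟨S_x⟩ = (ħ/2)·⟨σ_x⟩.

-0.3846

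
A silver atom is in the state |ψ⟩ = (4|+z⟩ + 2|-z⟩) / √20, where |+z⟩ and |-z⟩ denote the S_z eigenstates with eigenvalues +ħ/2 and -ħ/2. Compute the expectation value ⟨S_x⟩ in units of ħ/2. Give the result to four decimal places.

⟨σ_x⟩ = 2 Re(a* b)/(|a|²+|b|²) with a = 4, b = 2.
a* b = 8, so ⟨σ_x⟩ = 16/20.
⟨S_x⟩ = (ħ/2)·⟨σ_x⟩.

0.8000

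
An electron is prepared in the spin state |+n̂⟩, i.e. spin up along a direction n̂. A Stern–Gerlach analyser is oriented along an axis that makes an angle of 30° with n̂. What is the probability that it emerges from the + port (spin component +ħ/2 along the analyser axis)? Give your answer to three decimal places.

For spin-½, the probability of finding spin-up along an axis at angle θ to the initial spin direction is cos²(θ/2); spin-down is sin²(θ/2).
θ = 30°, so P = cos²(15°) ≈ 0.933.

0.933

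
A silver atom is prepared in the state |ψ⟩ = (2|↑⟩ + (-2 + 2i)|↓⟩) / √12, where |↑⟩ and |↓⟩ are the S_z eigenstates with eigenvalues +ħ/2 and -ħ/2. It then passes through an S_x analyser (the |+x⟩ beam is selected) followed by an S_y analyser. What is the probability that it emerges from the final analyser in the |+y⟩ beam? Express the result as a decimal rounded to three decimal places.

0.083

First analyser (S_x): P(|+x⟩) = |⟨+x|ψ⟩|² = 4/24.
After stage 1 the state is |+x⟩; P(|+y⟩) = |⟨+y|+x⟩|² = 1/2.
Joint probability = 4/24 × 1/2 = 0.083.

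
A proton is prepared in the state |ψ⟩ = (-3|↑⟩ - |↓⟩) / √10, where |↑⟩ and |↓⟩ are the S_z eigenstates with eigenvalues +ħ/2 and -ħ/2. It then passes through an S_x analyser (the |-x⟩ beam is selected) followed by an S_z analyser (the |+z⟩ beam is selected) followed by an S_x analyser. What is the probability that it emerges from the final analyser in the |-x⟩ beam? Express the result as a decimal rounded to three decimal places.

First analyser (S_x): P(|-x⟩) = |⟨-x|ψ⟩|² = 4/20.
After stage 1 the state is |-x⟩; P(|+z⟩) = |⟨+z|-x⟩|² = 1/2.
After stage 2 the state is |+z⟩; P(|-x⟩) = |⟨-x|+z⟩|² = 1/2.
Joint probability = 4/20 × 1/2 × 1/2 = 0.050.

0.050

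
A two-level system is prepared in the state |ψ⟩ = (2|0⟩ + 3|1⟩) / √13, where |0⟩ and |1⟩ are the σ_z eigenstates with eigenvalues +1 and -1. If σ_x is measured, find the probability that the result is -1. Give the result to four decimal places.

0.0385

|-x⟩ = (|0⟩ - |1⟩)/√2, so ⟨-x|ψ⟩ = (-1) / (√2·√13).
P = |-1|² / 26 = 1/26.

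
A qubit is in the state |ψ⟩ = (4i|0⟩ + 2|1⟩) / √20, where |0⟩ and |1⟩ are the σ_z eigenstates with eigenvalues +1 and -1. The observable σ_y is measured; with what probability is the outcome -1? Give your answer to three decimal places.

0.900

|-y⟩ = (|0⟩ - i|1⟩)/√2, so ⟨-y|ψ⟩ = (6i) / (√2·√20).
P = |6i|² / 40 = 36/40.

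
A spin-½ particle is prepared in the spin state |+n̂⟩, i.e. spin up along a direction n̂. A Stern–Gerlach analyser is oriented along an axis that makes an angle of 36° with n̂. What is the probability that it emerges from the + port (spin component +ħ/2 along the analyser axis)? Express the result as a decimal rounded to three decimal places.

0.905

For spin-½, the probability of finding spin-up along an axis at angle θ to the initial spin direction is cos²(θ/2); spin-down is sin²(θ/2).
θ = 36°, so P = cos²(18°) ≈ 0.905.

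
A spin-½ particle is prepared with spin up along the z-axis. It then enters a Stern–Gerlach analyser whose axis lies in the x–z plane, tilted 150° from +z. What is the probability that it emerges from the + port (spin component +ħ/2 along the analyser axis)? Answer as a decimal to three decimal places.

0.067

For spin-½, the probability of finding spin-up along an axis at angle θ to the initial spin direction is cos²(θ/2); spin-down is sin²(θ/2).
θ = 150°, so P = cos²(75°) ≈ 0.067.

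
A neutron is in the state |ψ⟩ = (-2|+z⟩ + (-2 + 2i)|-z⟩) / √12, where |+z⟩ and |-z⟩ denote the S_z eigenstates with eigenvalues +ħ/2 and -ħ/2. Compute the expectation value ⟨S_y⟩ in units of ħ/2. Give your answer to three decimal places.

-0.667

⟨σ_y⟩ = 2 Im(a* b)/(|a|²+|b|²) with a = -2, b = (-2 + 2i).
a* b = (4 - 4i), so ⟨σ_y⟩ = -8/12.
⟨S_y⟩ = (ħ/2)·⟨σ_y⟩.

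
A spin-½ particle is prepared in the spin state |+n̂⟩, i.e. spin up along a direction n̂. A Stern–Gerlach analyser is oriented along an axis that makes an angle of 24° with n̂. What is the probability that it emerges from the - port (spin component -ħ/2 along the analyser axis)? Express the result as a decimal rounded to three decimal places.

For spin-½, the probability of finding spin-up along an axis at angle θ to the initial spin direction is cos²(θ/2); spin-down is sin²(θ/2).
θ = 24°, so P = sin²(12°) ≈ 0.043.

0.043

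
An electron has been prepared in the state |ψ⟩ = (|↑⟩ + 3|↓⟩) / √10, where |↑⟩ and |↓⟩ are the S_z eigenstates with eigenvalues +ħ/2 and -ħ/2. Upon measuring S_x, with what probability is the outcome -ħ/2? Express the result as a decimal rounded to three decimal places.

|-x⟩ = (|↑⟩ - |↓⟩)/√2, so ⟨-x|ψ⟩ = (-2) / (√2·√10).
P = |-2|² / 20 = 4/20.

0.200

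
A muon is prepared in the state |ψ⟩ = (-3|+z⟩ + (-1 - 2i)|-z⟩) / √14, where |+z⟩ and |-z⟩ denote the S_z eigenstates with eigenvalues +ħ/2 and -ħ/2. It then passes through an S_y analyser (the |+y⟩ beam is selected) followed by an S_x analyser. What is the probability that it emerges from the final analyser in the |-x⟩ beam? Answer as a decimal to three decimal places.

First analyser (S_y): P(|+y⟩) = |⟨+y|ψ⟩|² = 26/28.
After stage 1 the state is |+y⟩; P(|-x⟩) = |⟨-x|+y⟩|² = 1/2.
Joint probability = 26/28 × 1/2 = 0.464.

0.464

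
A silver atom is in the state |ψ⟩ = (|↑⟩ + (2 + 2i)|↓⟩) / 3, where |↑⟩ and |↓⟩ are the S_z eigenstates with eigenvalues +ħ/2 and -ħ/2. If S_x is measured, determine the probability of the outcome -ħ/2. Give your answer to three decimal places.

|-x⟩ = (|↑⟩ - |↓⟩)/√2, so ⟨-x|ψ⟩ = (-1 - 2i) / (√2·3).
P = |-1 - 2i|² / 18 = 5/18.

0.278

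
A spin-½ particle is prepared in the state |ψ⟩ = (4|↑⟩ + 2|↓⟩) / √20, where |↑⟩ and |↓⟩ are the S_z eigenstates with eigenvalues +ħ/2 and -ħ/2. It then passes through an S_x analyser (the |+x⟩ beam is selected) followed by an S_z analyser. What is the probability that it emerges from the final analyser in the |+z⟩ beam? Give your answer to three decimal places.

First analyser (S_x): P(|+x⟩) = |⟨+x|ψ⟩|² = 36/40.
After stage 1 the state is |+x⟩; P(|+z⟩) = |⟨+z|+x⟩|² = 1/2.
Joint probability = 36/40 × 1/2 = 0.450.

0.450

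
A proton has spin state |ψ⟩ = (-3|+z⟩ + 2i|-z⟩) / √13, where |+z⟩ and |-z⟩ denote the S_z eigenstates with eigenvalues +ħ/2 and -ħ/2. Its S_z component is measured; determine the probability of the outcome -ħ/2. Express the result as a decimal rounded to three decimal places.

The -ħ/2 outcome corresponds to |-z⟩. Its amplitude in |ψ⟩ is 2i/√13.
P = |2i|² / 13 = 4/13.

0.308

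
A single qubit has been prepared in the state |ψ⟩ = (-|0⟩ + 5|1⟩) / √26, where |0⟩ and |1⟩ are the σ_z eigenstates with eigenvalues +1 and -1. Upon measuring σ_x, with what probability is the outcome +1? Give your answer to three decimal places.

0.308

|+x⟩ = (|0⟩ + |1⟩)/√2, so ⟨+x|ψ⟩ = (4) / (√2·√26).
P = |4|² / 52 = 16/52.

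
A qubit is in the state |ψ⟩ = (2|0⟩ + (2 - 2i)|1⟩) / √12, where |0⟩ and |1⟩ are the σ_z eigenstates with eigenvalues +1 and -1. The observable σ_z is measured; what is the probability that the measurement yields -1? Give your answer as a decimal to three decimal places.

0.667

The -1 outcome corresponds to |1⟩. Its amplitude in |ψ⟩ is (2 - 2i)/√12.
P = |2 - 2i|² / 12 = 8/12.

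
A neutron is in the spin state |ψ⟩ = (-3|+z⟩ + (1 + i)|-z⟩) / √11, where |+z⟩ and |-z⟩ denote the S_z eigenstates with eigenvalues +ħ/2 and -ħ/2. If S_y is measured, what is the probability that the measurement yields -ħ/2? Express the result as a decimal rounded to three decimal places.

|-y⟩ = (|+z⟩ - i|-z⟩)/√2, so ⟨-y|ψ⟩ = (-4 + i) / (√2·√11).
P = |-4 + i|² / 22 = 17/22.

0.773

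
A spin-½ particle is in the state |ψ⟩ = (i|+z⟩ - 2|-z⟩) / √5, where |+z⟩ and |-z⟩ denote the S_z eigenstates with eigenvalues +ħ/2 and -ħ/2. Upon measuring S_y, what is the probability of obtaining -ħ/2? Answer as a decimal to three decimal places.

|-y⟩ = (|+z⟩ - i|-z⟩)/√2, so ⟨-y|ψ⟩ = (-i) / (√2·√5).
P = |-i|² / 10 = 1/10.

0.100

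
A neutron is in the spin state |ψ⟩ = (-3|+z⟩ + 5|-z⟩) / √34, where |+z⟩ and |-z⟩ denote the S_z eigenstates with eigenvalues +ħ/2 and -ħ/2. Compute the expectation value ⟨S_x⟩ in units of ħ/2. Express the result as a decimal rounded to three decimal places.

⟨σ_x⟩ = 2 Re(a* b)/(|a|²+|b|²) with a = -3, b = 5.
a* b = -15, so ⟨σ_x⟩ = -30/34.
⟨S_x⟩ = (ħ/2)·⟨σ_x⟩.

-0.882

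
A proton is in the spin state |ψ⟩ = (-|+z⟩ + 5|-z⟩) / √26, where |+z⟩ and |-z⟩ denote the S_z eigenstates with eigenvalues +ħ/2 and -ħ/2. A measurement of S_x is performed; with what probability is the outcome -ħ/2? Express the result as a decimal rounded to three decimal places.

|-x⟩ = (|+z⟩ - |-z⟩)/√2, so ⟨-x|ψ⟩ = (-6) / (√2·√26).
P = |-6|² / 52 = 36/52.

0.692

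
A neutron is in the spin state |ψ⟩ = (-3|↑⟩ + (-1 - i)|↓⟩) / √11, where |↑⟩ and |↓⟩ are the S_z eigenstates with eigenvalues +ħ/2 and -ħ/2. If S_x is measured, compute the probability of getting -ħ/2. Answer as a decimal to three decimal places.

|-x⟩ = (|↑⟩ - |↓⟩)/√2, so ⟨-x|ψ⟩ = (-2 + i) / (√2·√11).
P = |-2 + i|² / 22 = 5/22.

0.227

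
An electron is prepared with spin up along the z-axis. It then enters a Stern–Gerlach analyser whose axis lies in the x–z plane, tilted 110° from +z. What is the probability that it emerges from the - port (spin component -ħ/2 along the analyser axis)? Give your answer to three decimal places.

0.671

For spin-½, the probability of finding spin-up along an axis at angle θ to the initial spin direction is cos²(θ/2); spin-down is sin²(θ/2).
θ = 110°, so P = sin²(55°) ≈ 0.671.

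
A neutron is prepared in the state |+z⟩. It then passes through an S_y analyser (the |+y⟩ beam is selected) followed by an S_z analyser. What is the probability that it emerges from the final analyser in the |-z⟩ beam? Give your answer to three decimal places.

First analyser (S_y): from |+z⟩, P(|+y⟩) = 1/2.
After stage 1 the state is |+y⟩; P(|-z⟩) = |⟨-z|+y⟩|² = 1/2.
Joint probability = 1/2 × 1/2 = 0.250.

0.250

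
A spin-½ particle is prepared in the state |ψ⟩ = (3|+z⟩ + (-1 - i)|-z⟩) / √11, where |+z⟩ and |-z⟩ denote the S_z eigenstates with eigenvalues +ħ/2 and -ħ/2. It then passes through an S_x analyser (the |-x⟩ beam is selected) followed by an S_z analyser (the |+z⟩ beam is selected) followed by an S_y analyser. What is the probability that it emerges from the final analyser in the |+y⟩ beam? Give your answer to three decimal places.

0.193

First analyser (S_x): P(|-x⟩) = |⟨-x|ψ⟩|² = 17/22.
After stage 1 the state is |-x⟩; P(|+z⟩) = |⟨+z|-x⟩|² = 1/2.
After stage 2 the state is |+z⟩; P(|+y⟩) = |⟨+y|+z⟩|² = 1/2.
Joint probability = 17/22 × 1/2 × 1/2 = 0.193.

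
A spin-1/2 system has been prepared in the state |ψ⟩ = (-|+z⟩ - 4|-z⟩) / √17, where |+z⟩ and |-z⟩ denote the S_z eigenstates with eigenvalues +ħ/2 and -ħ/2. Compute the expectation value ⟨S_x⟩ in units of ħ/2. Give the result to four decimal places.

⟨σ_x⟩ = 2 Re(a* b)/(|a|²+|b|²) with a = -1, b = -4.
a* b = 4, so ⟨σ_x⟩ = 8/17.
⟨S_x⟩ = (ħ/2)·⟨σ_x⟩.

0.4706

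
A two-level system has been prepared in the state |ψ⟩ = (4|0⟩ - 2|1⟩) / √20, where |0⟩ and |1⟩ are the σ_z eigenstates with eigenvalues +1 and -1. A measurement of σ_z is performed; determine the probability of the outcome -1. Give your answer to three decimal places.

0.200

The -1 outcome corresponds to |1⟩. Its amplitude in |ψ⟩ is -2/√20.
P = |-2|² / 20 = 4/20.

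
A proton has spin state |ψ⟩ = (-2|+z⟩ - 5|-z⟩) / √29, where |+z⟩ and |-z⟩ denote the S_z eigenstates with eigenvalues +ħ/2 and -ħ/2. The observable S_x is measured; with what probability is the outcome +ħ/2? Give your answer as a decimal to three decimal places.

|+x⟩ = (|+z⟩ + |-z⟩)/√2, so ⟨+x|ψ⟩ = (-7) / (√2·√29).
P = |-7|² / 58 = 49/58.

0.845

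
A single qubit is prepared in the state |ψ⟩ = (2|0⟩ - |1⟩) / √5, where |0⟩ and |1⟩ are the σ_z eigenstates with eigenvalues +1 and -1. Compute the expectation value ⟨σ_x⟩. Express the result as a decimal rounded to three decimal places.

⟨σ_x⟩ = 2 Re(a* b)/(|a|²+|b|²) with a = 2, b = -1.
a* b = -2, so ⟨σ_x⟩ = -4/5.

-0.800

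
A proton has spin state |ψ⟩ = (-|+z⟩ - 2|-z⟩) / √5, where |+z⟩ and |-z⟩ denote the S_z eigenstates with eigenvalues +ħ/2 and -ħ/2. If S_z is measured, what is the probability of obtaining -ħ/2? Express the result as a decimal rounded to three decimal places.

The -ħ/2 outcome corresponds to |-z⟩. Its amplitude in |ψ⟩ is -2/√5.
P = |-2|² / 5 = 4/5.

0.800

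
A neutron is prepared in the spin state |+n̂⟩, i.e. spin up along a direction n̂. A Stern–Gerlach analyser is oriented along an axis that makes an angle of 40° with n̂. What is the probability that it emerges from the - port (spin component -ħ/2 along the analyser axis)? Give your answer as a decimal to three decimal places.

For spin-½, the probability of finding spin-up along an axis at angle θ to the initial spin direction is cos²(θ/2); spin-down is sin²(θ/2).
θ = 40°, so P = sin²(20°) ≈ 0.117.

0.117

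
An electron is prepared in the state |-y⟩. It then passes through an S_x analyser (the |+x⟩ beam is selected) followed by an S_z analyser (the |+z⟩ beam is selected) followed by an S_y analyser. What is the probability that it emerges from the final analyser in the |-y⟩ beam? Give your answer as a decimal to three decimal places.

0.125

First analyser (S_x): from |-y⟩, P(|+x⟩) = 1/2.
After stage 1 the state is |+x⟩; P(|+z⟩) = |⟨+z|+x⟩|² = 1/2.
After stage 2 the state is |+z⟩; P(|-y⟩) = |⟨-y|+z⟩|² = 1/2.
Joint probability = 1/2 × 1/2 × 1/2 = 0.125.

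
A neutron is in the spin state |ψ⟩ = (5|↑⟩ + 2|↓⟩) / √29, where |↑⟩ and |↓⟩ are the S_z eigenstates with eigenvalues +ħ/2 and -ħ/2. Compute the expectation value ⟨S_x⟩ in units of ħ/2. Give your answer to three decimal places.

0.690

⟨σ_x⟩ = 2 Re(a* b)/(|a|²+|b|²) with a = 5, b = 2.
a* b = 10, so ⟨σ_x⟩ = 20/29.
⟨S_x⟩ = (ħ/2)·⟨σ_x⟩.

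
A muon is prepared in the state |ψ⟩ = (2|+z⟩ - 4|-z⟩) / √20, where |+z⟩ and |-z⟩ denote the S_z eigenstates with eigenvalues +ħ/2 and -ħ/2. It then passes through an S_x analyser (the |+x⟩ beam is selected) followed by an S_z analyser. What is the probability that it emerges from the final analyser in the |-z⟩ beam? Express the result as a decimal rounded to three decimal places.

0.050

First analyser (S_x): P(|+x⟩) = |⟨+x|ψ⟩|² = 4/40.
After stage 1 the state is |+x⟩; P(|-z⟩) = |⟨-z|+x⟩|² = 1/2.
Joint probability = 4/40 × 1/2 = 0.050.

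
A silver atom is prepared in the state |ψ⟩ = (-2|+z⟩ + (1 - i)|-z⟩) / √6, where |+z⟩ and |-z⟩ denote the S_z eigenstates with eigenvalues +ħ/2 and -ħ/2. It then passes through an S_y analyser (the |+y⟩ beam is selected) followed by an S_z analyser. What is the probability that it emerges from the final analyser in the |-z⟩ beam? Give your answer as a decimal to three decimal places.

0.417

First analyser (S_y): P(|+y⟩) = |⟨+y|ψ⟩|² = 10/12.
After stage 1 the state is |+y⟩; P(|-z⟩) = |⟨-z|+y⟩|² = 1/2.
Joint probability = 10/12 × 1/2 = 0.417.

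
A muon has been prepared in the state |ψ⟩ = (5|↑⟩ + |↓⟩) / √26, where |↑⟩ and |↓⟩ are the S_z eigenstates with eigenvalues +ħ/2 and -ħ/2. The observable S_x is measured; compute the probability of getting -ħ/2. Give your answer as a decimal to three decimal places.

|-x⟩ = (|↑⟩ - |↓⟩)/√2, so ⟨-x|ψ⟩ = (4) / (√2·√26).
P = |4|² / 52 = 16/52.

0.308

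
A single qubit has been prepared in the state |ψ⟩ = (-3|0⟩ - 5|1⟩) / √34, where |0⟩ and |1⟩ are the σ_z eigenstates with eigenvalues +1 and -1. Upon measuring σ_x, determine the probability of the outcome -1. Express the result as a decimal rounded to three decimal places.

0.059

|-x⟩ = (|0⟩ - |1⟩)/√2, so ⟨-x|ψ⟩ = (2) / (√2·√34).
P = |2|² / 68 = 4/68.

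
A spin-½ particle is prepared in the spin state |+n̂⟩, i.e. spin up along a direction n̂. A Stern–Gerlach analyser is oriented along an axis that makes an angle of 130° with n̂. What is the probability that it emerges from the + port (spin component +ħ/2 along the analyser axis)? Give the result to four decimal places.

For spin-½, the probability of finding spin-up along an axis at angle θ to the initial spin direction is cos²(θ/2); spin-down is sin²(θ/2).
θ = 130°, so P = cos²(65°) ≈ 0.1786.

0.1786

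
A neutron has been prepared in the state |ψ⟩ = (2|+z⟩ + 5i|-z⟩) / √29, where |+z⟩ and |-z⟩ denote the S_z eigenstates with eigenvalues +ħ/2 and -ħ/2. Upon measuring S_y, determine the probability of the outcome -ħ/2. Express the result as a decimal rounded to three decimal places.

|-y⟩ = (|+z⟩ - i|-z⟩)/√2, so ⟨-y|ψ⟩ = (-3) / (√2·√29).
P = |-3|² / 58 = 9/58.

0.155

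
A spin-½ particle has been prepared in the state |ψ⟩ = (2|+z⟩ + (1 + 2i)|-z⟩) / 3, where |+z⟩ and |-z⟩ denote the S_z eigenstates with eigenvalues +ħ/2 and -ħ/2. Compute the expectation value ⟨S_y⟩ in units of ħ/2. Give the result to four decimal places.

⟨σ_y⟩ = 2 Im(a* b)/(|a|²+|b|²) with a = 2, b = (1 + 2i).
a* b = (2 + 4i), so ⟨σ_y⟩ = 8/9.
⟨S_y⟩ = (ħ/2)·⟨σ_y⟩.

0.8889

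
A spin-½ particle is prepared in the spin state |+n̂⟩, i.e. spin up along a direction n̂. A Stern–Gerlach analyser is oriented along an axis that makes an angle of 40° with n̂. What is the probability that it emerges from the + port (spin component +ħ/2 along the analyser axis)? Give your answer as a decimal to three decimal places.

For spin-½, the probability of finding spin-up along an axis at angle θ to the initial spin direction is cos²(θ/2); spin-down is sin²(θ/2).
θ = 40°, so P = cos²(20°) ≈ 0.883.

0.883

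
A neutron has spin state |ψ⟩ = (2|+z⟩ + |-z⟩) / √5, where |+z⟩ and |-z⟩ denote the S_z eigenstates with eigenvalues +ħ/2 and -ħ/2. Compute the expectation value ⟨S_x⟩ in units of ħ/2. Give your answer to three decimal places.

0.800

⟨σ_x⟩ = 2 Re(a* b)/(|a|²+|b|²) with a = 2, b = 1.
a* b = 2, so ⟨σ_x⟩ = 4/5.
⟨S_x⟩ = (ħ/2)·⟨σ_x⟩.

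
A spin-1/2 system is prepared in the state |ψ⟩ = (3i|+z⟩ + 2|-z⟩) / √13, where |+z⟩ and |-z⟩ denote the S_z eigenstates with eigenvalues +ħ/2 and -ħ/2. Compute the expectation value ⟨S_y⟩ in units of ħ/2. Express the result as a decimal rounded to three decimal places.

⟨σ_y⟩ = 2 Im(a* b)/(|a|²+|b|²) with a = 3i, b = 2.
a* b = -6i, so ⟨σ_y⟩ = -12/13.
⟨S_y⟩ = (ħ/2)·⟨σ_y⟩.

-0.923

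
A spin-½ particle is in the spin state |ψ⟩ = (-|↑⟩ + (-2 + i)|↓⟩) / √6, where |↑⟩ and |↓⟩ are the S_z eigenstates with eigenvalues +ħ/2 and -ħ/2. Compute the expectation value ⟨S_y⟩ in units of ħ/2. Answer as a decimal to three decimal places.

-0.333

⟨σ_y⟩ = 2 Im(a* b)/(|a|²+|b|²) with a = -1, b = (-2 + i).
a* b = (2 - i), so ⟨σ_y⟩ = -2/6.
⟨S_y⟩ = (ħ/2)·⟨σ_y⟩.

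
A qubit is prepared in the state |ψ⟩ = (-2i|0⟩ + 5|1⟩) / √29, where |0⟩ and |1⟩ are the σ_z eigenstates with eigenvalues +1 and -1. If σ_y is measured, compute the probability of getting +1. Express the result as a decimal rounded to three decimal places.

0.845

|+y⟩ = (|0⟩ + i|1⟩)/√2, so ⟨+y|ψ⟩ = (-7i) / (√2·√29).
P = |-7i|² / 58 = 49/58.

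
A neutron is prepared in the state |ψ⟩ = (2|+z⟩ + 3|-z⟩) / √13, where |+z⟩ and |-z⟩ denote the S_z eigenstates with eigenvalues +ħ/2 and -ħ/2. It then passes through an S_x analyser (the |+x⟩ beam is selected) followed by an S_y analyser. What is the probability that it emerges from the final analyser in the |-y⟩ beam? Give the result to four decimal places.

First analyser (S_x): P(|+x⟩) = |⟨+x|ψ⟩|² = 25/26.
After stage 1 the state is |+x⟩; P(|-y⟩) = |⟨-y|+x⟩|² = 1/2.
Joint probability = 25/26 × 1/2 = 0.4808.

0.4808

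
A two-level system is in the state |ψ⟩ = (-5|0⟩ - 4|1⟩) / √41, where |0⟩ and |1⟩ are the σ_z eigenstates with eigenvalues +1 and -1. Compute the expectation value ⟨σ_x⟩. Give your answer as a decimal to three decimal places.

0.976

⟨σ_x⟩ = 2 Re(a* b)/(|a|²+|b|²) with a = -5, b = -4.
a* b = 20, so ⟨σ_x⟩ = 40/41.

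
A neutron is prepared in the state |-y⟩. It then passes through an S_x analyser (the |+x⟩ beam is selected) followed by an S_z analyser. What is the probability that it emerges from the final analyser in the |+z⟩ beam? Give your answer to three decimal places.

First analyser (S_x): from |-y⟩, P(|+x⟩) = 1/2.
After stage 1 the state is |+x⟩; P(|+z⟩) = |⟨+z|+x⟩|² = 1/2.
Joint probability = 1/2 × 1/2 = 0.250.

0.250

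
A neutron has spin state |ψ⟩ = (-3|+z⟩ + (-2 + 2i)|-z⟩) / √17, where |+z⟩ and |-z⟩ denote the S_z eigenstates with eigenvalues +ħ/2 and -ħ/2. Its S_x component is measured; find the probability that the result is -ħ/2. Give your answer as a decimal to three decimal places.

|-x⟩ = (|+z⟩ - |-z⟩)/√2, so ⟨-x|ψ⟩ = (-1 - 2i) / (√2·√17).
P = |-1 - 2i|² / 34 = 5/34.

0.147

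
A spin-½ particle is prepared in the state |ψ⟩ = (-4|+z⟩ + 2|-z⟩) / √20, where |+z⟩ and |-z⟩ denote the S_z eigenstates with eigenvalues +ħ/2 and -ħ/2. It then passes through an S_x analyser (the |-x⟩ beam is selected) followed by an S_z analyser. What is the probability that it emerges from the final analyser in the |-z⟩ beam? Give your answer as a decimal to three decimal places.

First analyser (S_x): P(|-x⟩) = |⟨-x|ψ⟩|² = 36/40.
After stage 1 the state is |-x⟩; P(|-z⟩) = |⟨-z|-x⟩|² = 1/2.
Joint probability = 36/40 × 1/2 = 0.450.

0.450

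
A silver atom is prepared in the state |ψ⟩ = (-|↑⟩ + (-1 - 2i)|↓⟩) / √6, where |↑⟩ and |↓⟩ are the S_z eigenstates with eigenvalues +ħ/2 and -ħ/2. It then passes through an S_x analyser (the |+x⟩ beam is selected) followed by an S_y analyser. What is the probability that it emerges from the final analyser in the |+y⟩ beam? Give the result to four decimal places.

First analyser (S_x): P(|+x⟩) = |⟨+x|ψ⟩|² = 8/12.
After stage 1 the state is |+x⟩; P(|+y⟩) = |⟨+y|+x⟩|² = 1/2.
Joint probability = 8/12 × 1/2 = 0.3333.

0.3333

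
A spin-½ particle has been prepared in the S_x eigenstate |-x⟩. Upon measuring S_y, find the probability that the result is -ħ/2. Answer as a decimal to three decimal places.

In the S_z basis, |-x⟩ = (|+z⟩ - |-z⟩)/√2 and |-y⟩ = (|+z⟩ - i|-z⟩)/√2.
|⟨-y|-x⟩|² = 1/2.

0.500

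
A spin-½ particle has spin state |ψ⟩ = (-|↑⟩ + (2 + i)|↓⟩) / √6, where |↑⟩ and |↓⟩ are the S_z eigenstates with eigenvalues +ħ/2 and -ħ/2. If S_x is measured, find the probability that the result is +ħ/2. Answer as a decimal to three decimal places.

|+x⟩ = (|↑⟩ + |↓⟩)/√2, so ⟨+x|ψ⟩ = (1 + i) / (√2·√6).
P = |1 + i|² / 12 = 2/12.

0.167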